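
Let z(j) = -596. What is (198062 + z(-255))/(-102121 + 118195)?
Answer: 32911/2679 ≈ 12.285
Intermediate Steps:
(198062 + z(-255))/(-102121 + 118195) = (198062 - 596)/(-102121 + 118195) = 197466/16074 = 197466*(1/16074) = 32911/2679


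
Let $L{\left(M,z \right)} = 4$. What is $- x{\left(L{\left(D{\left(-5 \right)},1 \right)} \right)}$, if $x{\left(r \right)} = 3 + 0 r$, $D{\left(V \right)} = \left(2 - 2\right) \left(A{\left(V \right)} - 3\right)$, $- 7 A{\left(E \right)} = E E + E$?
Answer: $-3$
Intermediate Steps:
$A{\left(E \right)} = - \frac{E}{7} - \frac{E^{2}}{7}$ ($A{\left(E \right)} = - \frac{E E + E}{7} = - \frac{E^{2} + E}{7} = - \frac{E + E^{2}}{7} = - \frac{E}{7} - \frac{E^{2}}{7}$)
$D{\left(V \right)} = 0$ ($D{\left(V \right)} = \left(2 - 2\right) \left(- \frac{V \left(1 + V\right)}{7} - 3\right) = 0 \left(-3 - \frac{V \left(1 + V\right)}{7}\right) = 0$)
$x{\left(r \right)} = 3$ ($x{\left(r \right)} = 3 + 0 = 3$)
$- x{\left(L{\left(D{\left(-5 \right)},1 \right)} \right)} = \left(-1\right) 3 = -3$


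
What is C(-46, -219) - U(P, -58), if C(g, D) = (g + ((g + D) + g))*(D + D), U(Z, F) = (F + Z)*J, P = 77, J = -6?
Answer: 156480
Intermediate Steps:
U(Z, F) = -6*F - 6*Z (U(Z, F) = (F + Z)*(-6) = -6*F - 6*Z)
C(g, D) = 2*D*(D + 3*g) (C(g, D) = (g + ((D + g) + g))*(2*D) = (g + (D + 2*g))*(2*D) = (D + 3*g)*(2*D) = 2*D*(D + 3*g))
C(-46, -219) - U(P, -58) = 2*(-219)*(-219 + 3*(-46)) - (-6*(-58) - 6*77) = 2*(-219)*(-219 - 138) - (348 - 462) = 2*(-219)*(-357) - 1*(-114) = 156366 + 114 = 156480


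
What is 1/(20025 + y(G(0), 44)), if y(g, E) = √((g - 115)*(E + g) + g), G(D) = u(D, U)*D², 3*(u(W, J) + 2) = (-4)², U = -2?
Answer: 4005/80201137 - 2*I*√1265/401005685 ≈ 4.9937e-5 - 1.7739e-7*I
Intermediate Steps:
u(W, J) = 10/3 (u(W, J) = -2 + (⅓)*(-4)² = -2 + (⅓)*16 = -2 + 16/3 = 10/3)
G(D) = 10*D²/3
y(g, E) = √(g + (-115 + g)*(E + g)) (y(g, E) = √((-115 + g)*(E + g) + g) = √(g + (-115 + g)*(E + g)))
1/(20025 + y(G(0), 44)) = 1/(20025 + √(((10/3)*0²)² - 115*44 - 380*0² + 44*((10/3)*0²))) = 1/(20025 + √(((10/3)*0)² - 5060 - 380*0 + 44*((10/3)*0))) = 1/(20025 + √(0² - 5060 - 114*0 + 44*0)) = 1/(20025 + √(0 - 5060 + 0 + 0)) = 1/(20025 + √(-5060)) = 1/(20025 + 2*I*√1265)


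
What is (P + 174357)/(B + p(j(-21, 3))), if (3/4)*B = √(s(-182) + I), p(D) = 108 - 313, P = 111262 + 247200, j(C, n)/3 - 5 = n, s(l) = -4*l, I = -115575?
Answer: -983051055/2215777 - 6393828*I*√114847/2215777 ≈ -443.66 - 977.9*I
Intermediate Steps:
j(C, n) = 15 + 3*n
P = 358462
p(D) = -205
B = 4*I*√114847/3 (B = 4*√(-4*(-182) - 115575)/3 = 4*√(728 - 115575)/3 = 4*√(-114847)/3 = 4*(I*√114847)/3 = 4*I*√114847/3 ≈ 451.85*I)
(P + 174357)/(B + p(j(-21, 3))) = (358462 + 174357)/(4*I*√114847/3 - 205) = 532819/(-205 + 4*I*√114847/3)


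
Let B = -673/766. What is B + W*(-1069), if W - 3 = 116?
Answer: -97444299/766 ≈ -1.2721e+5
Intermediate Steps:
W = 119 (W = 3 + 116 = 119)
B = -673/766 (B = -673*1/766 = -673/766 ≈ -0.87859)
B + W*(-1069) = -673/766 + 119*(-1069) = -673/766 - 127211 = -97444299/766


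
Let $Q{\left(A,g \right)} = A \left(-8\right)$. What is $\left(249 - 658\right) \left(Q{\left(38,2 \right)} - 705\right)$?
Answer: $412681$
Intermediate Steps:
$Q{\left(A,g \right)} = - 8 A$
$\left(249 - 658\right) \left(Q{\left(38,2 \right)} - 705\right) = \left(249 - 658\right) \left(\left(-8\right) 38 - 705\right) = - 409 \left(-304 - 705\right) = \left(-409\right) \left(-1009\right) = 412681$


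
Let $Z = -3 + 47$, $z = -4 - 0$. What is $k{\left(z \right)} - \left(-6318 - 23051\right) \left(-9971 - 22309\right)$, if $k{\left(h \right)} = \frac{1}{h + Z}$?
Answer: $- \frac{37921252799}{40} \approx -9.4803 \cdot 10^{8}$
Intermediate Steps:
$z = -4$ ($z = -4 + 0 = -4$)
$Z = 44$
$k{\left(h \right)} = \frac{1}{44 + h}$ ($k{\left(h \right)} = \frac{1}{h + 44} = \frac{1}{44 + h}$)
$k{\left(z \right)} - \left(-6318 - 23051\right) \left(-9971 - 22309\right) = \frac{1}{44 - 4} - \left(-6318 - 23051\right) \left(-9971 - 22309\right) = \frac{1}{40} - \left(-29369\right) \left(-32280\right) = \frac{1}{40} - 948031320 = - \frac{37921252799}{40}$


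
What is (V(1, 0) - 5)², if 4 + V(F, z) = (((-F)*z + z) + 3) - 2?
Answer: 64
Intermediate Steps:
V(F, z) = -3 + z - F*z (V(F, z) = -4 + ((((-F)*z + z) + 3) - 2) = -4 + (((-F*z + z) + 3) - 2) = -4 + (((z - F*z) + 3) - 2) = -4 + ((3 + z - F*z) - 2) = -4 + (1 + z - F*z) = -3 + z - F*z)
(V(1, 0) - 5)² = ((-3 + 0 - 1*1*0) - 5)² = ((-3 + 0 + 0) - 5)² = (-3 - 5)² = (-8)² = 64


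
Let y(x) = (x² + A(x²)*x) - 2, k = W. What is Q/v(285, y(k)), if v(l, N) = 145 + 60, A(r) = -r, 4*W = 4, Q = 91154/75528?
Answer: 45577/7741620 ≈ 0.0058873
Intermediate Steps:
Q = 45577/37764 (Q = 91154*(1/75528) = 45577/37764 ≈ 1.2069)
W = 1 (W = (¼)*4 = 1)
k = 1
y(x) = -2 + x² - x³ (y(x) = (x² + (-x²)*x) - 2 = (x² - x³) - 2 = -2 + x² - x³)
v(l, N) = 205
Q/v(285, y(k)) = (45577/37764)/205 = (45577/37764)*(1/205) = 45577/7741620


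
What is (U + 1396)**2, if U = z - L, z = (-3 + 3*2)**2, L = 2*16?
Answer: 1885129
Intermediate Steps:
L = 32
z = 9 (z = (-3 + 6)**2 = 3**2 = 9)
U = -23 (U = 9 - 1*32 = 9 - 32 = -23)
(U + 1396)**2 = (-23 + 1396)**2 = 1373**2 = 1885129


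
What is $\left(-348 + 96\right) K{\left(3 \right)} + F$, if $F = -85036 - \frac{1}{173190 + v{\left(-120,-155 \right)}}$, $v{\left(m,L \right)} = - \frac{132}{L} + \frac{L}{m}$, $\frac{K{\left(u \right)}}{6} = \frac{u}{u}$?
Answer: $- \frac{55760693057324}{644274773} \approx -86548.0$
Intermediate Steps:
$K{\left(u \right)} = 6$ ($K{\left(u \right)} = 6 \frac{u}{u} = 6 \cdot 1 = 6$)
$F = - \frac{54786549600548}{644274773}$ ($F = -85036 - \frac{1}{173190 - \left(- \frac{132}{155} - \frac{31}{24}\right)} = -85036 - \frac{1}{173190 - - \frac{7973}{3720}} = -85036 - \frac{1}{173190 + \left(\frac{132}{155} + \frac{31}{24}\right)} = -85036 - \frac{1}{173190 + \frac{7973}{3720}} = -85036 - \frac{1}{\frac{644274773}{3720}} = -85036 - \frac{3720}{644274773} = - \frac{54786549600548}{644274773} \approx -85036.0$)
$\left(-348 + 96\right) K{\left(3 \right)} + F = \left(-348 + 96\right) 6 - \frac{54786549600548}{644274773} = \left(-252\right) 6 - \frac{54786549600548}{644274773} = -1512 - \frac{54786549600548}{644274773} = - \frac{55760693057324}{644274773}$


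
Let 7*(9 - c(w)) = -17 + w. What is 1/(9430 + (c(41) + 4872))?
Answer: 7/100153 ≈ 6.9893e-5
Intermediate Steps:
c(w) = 80/7 - w/7 (c(w) = 9 - (-17 + w)/7 = 9 + (17/7 - w/7) = 80/7 - w/7)
1/(9430 + (c(41) + 4872)) = 1/(9430 + ((80/7 - ⅐*41) + 4872)) = 1/(9430 + ((80/7 - 41/7) + 4872)) = 1/(9430 + (39/7 + 4872)) = 1/(9430 + 34143/7) = 1/(100153/7) = 7/100153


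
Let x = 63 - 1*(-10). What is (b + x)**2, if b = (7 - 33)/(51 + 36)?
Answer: 40005625/7569 ≈ 5285.5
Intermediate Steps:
x = 73 (x = 63 + 10 = 73)
b = -26/87 ≈ -0.29885
(b + x)**2 = (-26/87 + 73)**2 = (6325/87)**2 = 40005625/7569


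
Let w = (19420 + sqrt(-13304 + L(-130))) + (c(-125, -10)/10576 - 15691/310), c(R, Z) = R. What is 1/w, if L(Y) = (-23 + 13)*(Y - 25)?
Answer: 52050130402443760/1008209926913514536689 - 8061716755200*I*sqrt(1306)/1008209926913514536689 ≈ 5.1626e-5 - 2.8897e-7*I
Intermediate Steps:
L(Y) = 250 - 10*Y (L(Y) = -10*(-25 + Y) = 250 - 10*Y)
w = 31751824217/1639280 + 3*I*sqrt(1306) (w = (19420 + sqrt(-13304 + (250 - 10*(-130)))) + (-125/10576 - 15691/310) = (19420 + sqrt(-13304 + (250 + 1300))) + (-125*1/10576 - 15691*1/310) = (19420 + sqrt(-13304 + 1550)) + (-125/10576 - 15691/310) = (19420 + sqrt(-11754)) - 82993383/1639280 = (19420 + 3*I*sqrt(1306)) - 82993383/1639280 = 31751824217/1639280 + 3*I*sqrt(1306) ≈ 19369.0 + 108.42*I)
1/w = 1/(31751824217/1639280 + 3*I*sqrt(1306))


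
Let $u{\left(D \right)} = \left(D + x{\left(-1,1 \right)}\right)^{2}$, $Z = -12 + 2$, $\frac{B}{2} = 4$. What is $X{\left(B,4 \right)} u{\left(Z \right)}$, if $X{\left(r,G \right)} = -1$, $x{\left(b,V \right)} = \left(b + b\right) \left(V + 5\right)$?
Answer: $-484$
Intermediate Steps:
$x{\left(b,V \right)} = 2 b \left(5 + V\right)$
$B = 8$ ($B = 2 \cdot 4 = 8$)
$Z = -10$
$u{\left(D \right)} = \left(-12 + D\right)^{2}$ ($u{\left(D \right)} = \left(D + 2 \left(-1\right) \left(5 + 1\right)\right)^{2} = \left(D + 2 \left(-1\right) 6\right)^{2} = \left(D - 12\right)^{2} = \left(-12 + D\right)^{2}$)
$X{\left(B,4 \right)} u{\left(Z \right)} = - \left(-12 - 10\right)^{2} = - \left(-22\right)^{2} = \left(-1\right) 484 = -484$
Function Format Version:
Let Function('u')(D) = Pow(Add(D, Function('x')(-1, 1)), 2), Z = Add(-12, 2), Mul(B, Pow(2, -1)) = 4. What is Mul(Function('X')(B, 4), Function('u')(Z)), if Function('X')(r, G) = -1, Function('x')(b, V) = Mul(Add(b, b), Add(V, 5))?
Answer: -484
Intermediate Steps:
Function('x')(b, V) = Mul(2, b, Add(5, V)) (Function('x')(b, V) = Mul(Mul(2, b), Add(5, V)) = Mul(2, b, Add(5, V)))
B = 8 (B = Mul(2, 4) = 8)
Z = -10
Function('u')(D) = Pow(Add(-12, D), 2) (Function('u')(D) = Pow(Add(D, Mul(2, -1, Add(5, 1))), 2) = Pow(Add(D, Mul(2, -1, 6)), 2) = Pow(Add(D, -12), 2) = Pow(Add(-12, D), 2))
Mul(Function('X')(B, 4), Function('u')(Z)) = Mul(-1, Pow(Add(-12, -10), 2)) = Mul(-1, Pow(-22, 2)) = Mul(-1, 484) = -484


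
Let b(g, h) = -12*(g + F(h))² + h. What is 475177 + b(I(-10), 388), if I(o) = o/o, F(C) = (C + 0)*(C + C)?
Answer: -1087854555487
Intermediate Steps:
F(C) = 2*C² (F(C) = C*(2*C) = 2*C²)
I(o) = 1
b(g, h) = h - 12*(g + 2*h²)² (b(g, h) = -12*(g + 2*h²)² + h = h - 12*(g + 2*h²)²)
475177 + b(I(-10), 388) = 475177 + (388 - 12*(1 + 2*388²)²) = 475177 + (388 - 12*(1 + 2*150544)²) = 475177 + (388 - 12*(1 + 301088)²) = 475177 + (388 - 12*301089²) = 475177 + (388 - 12*90654585921) = 475177 + (388 - 1087855031052) = 475177 - 1087855030664 = -1087854555487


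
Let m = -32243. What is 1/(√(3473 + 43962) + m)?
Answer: -32243/1039563614 - √47435/1039563614 ≈ -3.1225e-5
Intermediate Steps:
1/(√(3473 + 43962) + m) = 1/(√(3473 + 43962) - 32243) = 1/(√47435 - 32243) = 1/(-32243 + √47435)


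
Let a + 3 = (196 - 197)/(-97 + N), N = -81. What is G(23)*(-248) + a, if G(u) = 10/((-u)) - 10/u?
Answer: 870621/4094 ≈ 212.66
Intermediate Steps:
a = -533/178 (a = -3 + (196 - 197)/(-97 - 81) = -3 - 1/(-178) = -3 - 1*(-1/178) = -3 + 1/178 = -533/178 ≈ -2.9944)
G(u) = -20/u (G(u) = 10*(-1/u) - 10/u = -10/u - 10/u = -20/u)
G(23)*(-248) + a = -20/23*(-248) - 533/178 = 4960/23 - 533/178 = 870621/4094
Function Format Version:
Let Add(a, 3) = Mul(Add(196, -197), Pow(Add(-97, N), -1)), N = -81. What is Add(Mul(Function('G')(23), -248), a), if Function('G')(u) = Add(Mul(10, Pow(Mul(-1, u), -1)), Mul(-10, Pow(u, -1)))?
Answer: Rational(870621, 4094) ≈ 212.66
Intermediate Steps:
a = Rational(-533, 178) (a = Add(-3, Mul(Add(196, -197), Pow(Add(-97, -81), -1))) = Add(-3, Mul(-1, Pow(-178, -1))) = Add(-3, Mul(-1, Rational(-1, 178))) = Add(-3, Rational(1, 178)) = Rational(-533, 178) ≈ -2.9944)
Function('G')(u) = Mul(-20, Pow(u, -1)) (Function('G')(u) = Add(Mul(10, Mul(-1, Pow(u, -1))), Mul(-10, Pow(u, -1))) = Add(Mul(-10, Pow(u, -1)), Mul(-10, Pow(u, -1))) = Mul(-20, Pow(u, -1)))
Add(Mul(Function('G')(23), -248), a) = Add(Mul(Mul(-20, Pow(23, -1)), -248), Rational(-533, 178)) = Add(Mul(Mul(-20, Rational(1, 23)), -248), Rational(-533, 178)) = Add(Mul(Rational(-20, 23), -248), Rational(-533, 178)) = Add(Rational(4960, 23), Rational(-533, 178)) = Rational(870621, 4094)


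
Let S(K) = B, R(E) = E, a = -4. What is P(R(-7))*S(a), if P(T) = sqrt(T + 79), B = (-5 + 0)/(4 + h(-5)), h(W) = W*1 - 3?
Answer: 15*sqrt(2)/2 ≈ 10.607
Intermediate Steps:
h(W) = -3 + W (h(W) = W - 3 = -3 + W)
B = 5/4 (B = (-5 + 0)/(4 + (-3 - 5)) = -5/(4 - 8) = -5/(-4) = -5*(-1/4) = 5/4 ≈ 1.2500)
S(K) = 5/4
P(T) = sqrt(79 + T)
P(R(-7))*S(a) = sqrt(79 - 7)*(5/4) = sqrt(72)*(5/4) = (6*sqrt(2))*(5/4) = 15*sqrt(2)/2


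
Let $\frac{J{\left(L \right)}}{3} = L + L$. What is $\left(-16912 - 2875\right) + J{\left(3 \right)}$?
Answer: $-19769$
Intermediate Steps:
$J{\left(L \right)} = 6 L$ ($J{\left(L \right)} = 3 \left(L + L\right) = 3 \cdot 2 L = 6 L$)
$\left(-16912 - 2875\right) + J{\left(3 \right)} = \left(-16912 - 2875\right) + 6 \cdot 3 = -19787 + 18 = -19769$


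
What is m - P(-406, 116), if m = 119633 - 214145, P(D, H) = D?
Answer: -94106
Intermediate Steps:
m = -94512
m - P(-406, 116) = -94512 - 1*(-406) = -94512 + 406 = -94106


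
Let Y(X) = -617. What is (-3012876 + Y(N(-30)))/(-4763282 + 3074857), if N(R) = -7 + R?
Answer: 3013493/1688425 ≈ 1.7848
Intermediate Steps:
(-3012876 + Y(N(-30)))/(-4763282 + 3074857) = (-3012876 - 617)/(-4763282 + 3074857) = -3013493/(-1688425) = -3013493*(-1/1688425) = 3013493/1688425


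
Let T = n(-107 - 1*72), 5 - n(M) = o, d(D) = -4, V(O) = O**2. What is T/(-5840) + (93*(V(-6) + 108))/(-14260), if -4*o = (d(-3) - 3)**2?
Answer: -506163/537280 ≈ -0.94208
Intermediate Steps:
o = -49/4 (o = -(-4 - 3)**2/4 = -1/4*(-7)**2 = -1/4*49 = -49/4 ≈ -12.250)
n(M) = 69/4 (n(M) = 5 - 1*(-49/4) = 5 + 49/4 = 69/4)
T = 69/4 ≈ 17.250
T/(-5840) + (93*(V(-6) + 108))/(-14260) = (69/4)/(-5840) + (93*((-6)**2 + 108))/(-14260) = (69/4)*(-1/5840) + (93*(36 + 108))*(-1/14260) = -69/23360 + (93*144)*(-1/14260) = -69/23360 + 13392*(-1/14260) = -69/23360 - 108/115 = -506163/537280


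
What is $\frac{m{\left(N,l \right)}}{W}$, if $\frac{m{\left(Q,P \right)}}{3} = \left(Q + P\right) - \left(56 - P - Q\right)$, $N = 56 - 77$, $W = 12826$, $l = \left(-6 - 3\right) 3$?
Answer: $- \frac{228}{6413} \approx -0.035553$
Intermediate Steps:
$l = -27$ ($l = \left(-9\right) 3 = -27$)
$N = -21$
$m{\left(Q,P \right)} = -168 + 6 P + 6 Q$ ($m{\left(Q,P \right)} = 3 \left(\left(Q + P\right) - \left(56 - P - Q\right)\right) = 3 \left(\left(P + Q\right) - \left(56 - P - Q\right)\right) = 3 \left(\left(P + Q\right) + \left(-56 + P + Q\right)\right) = 3 \left(-56 + 2 P + 2 Q\right) = -168 + 6 P + 6 Q$)
$\frac{m{\left(N,l \right)}}{W} = \frac{-168 + 6 \left(-27\right) + 6 \left(-21\right)}{12826} = \left(-168 - 162 - 126\right) \frac{1}{12826} = \left(-456\right) \frac{1}{12826} = - \frac{228}{6413}$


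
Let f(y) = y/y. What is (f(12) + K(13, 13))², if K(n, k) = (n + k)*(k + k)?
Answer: 458329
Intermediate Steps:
K(n, k) = 2*k*(k + n) (K(n, k) = (k + n)*(2*k) = 2*k*(k + n))
f(y) = 1
(f(12) + K(13, 13))² = (1 + 2*13*(13 + 13))² = (1 + 2*13*26)² = (1 + 676)² = 677² = 458329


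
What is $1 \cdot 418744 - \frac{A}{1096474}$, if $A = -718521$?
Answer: $\frac{459142627177}{1096474} \approx 4.1874 \cdot 10^{5}$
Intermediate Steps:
$1 \cdot 418744 - \frac{A}{1096474} = 1 \cdot 418744 - - \frac{718521}{1096474} = 418744 - \left(-718521\right) \frac{1}{1096474} = 418744 - - \frac{718521}{1096474} = 418744 + \frac{718521}{1096474} = \frac{459142627177}{1096474}$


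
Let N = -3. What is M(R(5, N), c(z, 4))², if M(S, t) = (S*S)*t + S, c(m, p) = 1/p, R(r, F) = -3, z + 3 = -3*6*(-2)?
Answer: 9/16 ≈ 0.56250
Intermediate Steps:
z = 33 (z = -3 - 3*6*(-2) = -3 - 18*(-2) = -3 + 36 = 33)
c(m, p) = 1/p
M(S, t) = S + t*S² (M(S, t) = S²*t + S = t*S² + S = S + t*S²)
M(R(5, N), c(z, 4))² = (-3*(1 - 3/4))² = (-3*(1 - 3*¼))² = (-3*(1 - ¾))² = (-3*¼)² = (-¾)² = 9/16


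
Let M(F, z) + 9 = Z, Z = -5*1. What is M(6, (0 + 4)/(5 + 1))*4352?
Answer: -60928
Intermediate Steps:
Z = -5
M(F, z) = -14 (M(F, z) = -9 - 5 = -14)
M(6, (0 + 4)/(5 + 1))*4352 = -14*4352 = -60928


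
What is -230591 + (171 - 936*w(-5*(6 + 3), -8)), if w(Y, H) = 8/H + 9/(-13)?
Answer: -228836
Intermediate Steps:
w(Y, H) = -9/13 + 8/H (w(Y, H) = 8/H + 9*(-1/13) = 8/H - 9/13 = -9/13 + 8/H)
-230591 + (171 - 936*w(-5*(6 + 3), -8)) = -230591 + (171 - 936*(-9/13 + 8/(-8))) = -230591 + (171 - 936*(-9/13 + 8*(-1/8))) = -230591 + (171 - 936*(-9/13 - 1)) = -230591 + (171 - 936*(-22/13)) = -230591 + (171 + 1584) = -230591 + 1755 = -228836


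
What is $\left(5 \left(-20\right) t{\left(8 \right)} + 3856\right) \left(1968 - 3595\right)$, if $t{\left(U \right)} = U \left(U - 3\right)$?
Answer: $234288$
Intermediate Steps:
$t{\left(U \right)} = U \left(-3 + U\right)$
$\left(5 \left(-20\right) t{\left(8 \right)} + 3856\right) \left(1968 - 3595\right) = \left(5 \left(-20\right) 8 \left(-3 + 8\right) + 3856\right) \left(1968 - 3595\right) = \left(- 100 \cdot 8 \cdot 5 + 3856\right) \left(-1627\right) = \left(\left(-100\right) 40 + 3856\right) \left(-1627\right) = \left(-4000 + 3856\right) \left(-1627\right) = \left(-144\right) \left(-1627\right) = 234288$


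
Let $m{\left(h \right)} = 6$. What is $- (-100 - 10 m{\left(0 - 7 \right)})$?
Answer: $160$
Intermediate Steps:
$- (-100 - 10 m{\left(0 - 7 \right)}) = - (-100 - 60) = \left(-1\right) \left(-160\right) = 160$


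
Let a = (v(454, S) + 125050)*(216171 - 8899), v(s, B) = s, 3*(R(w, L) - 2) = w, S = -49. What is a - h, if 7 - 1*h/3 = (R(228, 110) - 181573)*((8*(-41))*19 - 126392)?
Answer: 98225243707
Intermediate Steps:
R(w, L) = 2 + w/3
a = 26013465088 (a = (454 + 125050)*(216171 - 8899) = 125504*207272 = 26013465088)
h = -72211778619 (h = 21 - 3*((2 + (⅓)*228) - 181573)*((8*(-41))*19 - 126392) = 21 - 3*((2 + 76) - 181573)*(-328*19 - 126392) = 21 - 3*(78 - 181573)*(-6232 - 126392) = 21 - (-544485)*(-132624) = 21 - 3*24070592880 = 21 - 72211778640 = -72211778619)
a - h = 26013465088 - 1*(-72211778619) = 26013465088 + 72211778619 = 98225243707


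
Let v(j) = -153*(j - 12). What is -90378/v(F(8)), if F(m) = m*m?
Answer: 5021/442 ≈ 11.360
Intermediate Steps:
F(m) = m²
v(j) = 1836 - 153*j (v(j) = -153*(-12 + j) = 1836 - 153*j)
-90378/v(F(8)) = -90378/(1836 - 153*8²) = -90378/(1836 - 153*64) = -90378/(1836 - 9792) = -90378/(-7956) = -90378*(-1/7956) = 5021/442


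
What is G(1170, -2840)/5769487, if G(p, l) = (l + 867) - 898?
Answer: -2871/5769487 ≈ -0.00049762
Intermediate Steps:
G(p, l) = -31 + l (G(p, l) = (867 + l) - 898 = -31 + l)
G(1170, -2840)/5769487 = (-31 - 2840)/5769487 = -2871*1/5769487 = -2871/5769487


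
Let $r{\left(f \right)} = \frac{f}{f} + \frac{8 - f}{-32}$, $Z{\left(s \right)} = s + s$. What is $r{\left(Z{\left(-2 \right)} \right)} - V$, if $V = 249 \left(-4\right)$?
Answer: $\frac{7973}{8} \approx 996.63$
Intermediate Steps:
$Z{\left(s \right)} = 2 s$
$r{\left(f \right)} = \frac{3}{4} + \frac{f}{32}$ ($r{\left(f \right)} = 1 + \left(8 - f\right) \left(- \frac{1}{32}\right) = 1 + \left(- \frac{1}{4} + \frac{f}{32}\right) = \frac{3}{4} + \frac{f}{32}$)
$V = -996$
$r{\left(Z{\left(-2 \right)} \right)} - V = \left(\frac{3}{4} + \frac{2 \left(-2\right)}{32}\right) - -996 = \left(\frac{3}{4} + \frac{1}{32} \left(-4\right)\right) + 996 = \left(\frac{3}{4} - \frac{1}{8}\right) + 996 = \frac{5}{8} + 996 = \frac{7973}{8}$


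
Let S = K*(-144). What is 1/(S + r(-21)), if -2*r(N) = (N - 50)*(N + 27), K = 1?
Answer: 1/69 ≈ 0.014493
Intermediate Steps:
S = -144 (S = 1*(-144) = -144)
r(N) = -(-50 + N)*(27 + N)/2 (r(N) = -(N - 50)*(N + 27)/2 = -(-50 + N)*(27 + N)/2)
1/(S + r(-21)) = 1/(-144 + (675 - ½*(-21)² + (23/2)*(-21))) = 1/(-144 + (675 - ½*441 - 483/2)) = 1/(-144 + (675 - 441/2 - 483/2)) = 1/(-144 + 213) = 1/69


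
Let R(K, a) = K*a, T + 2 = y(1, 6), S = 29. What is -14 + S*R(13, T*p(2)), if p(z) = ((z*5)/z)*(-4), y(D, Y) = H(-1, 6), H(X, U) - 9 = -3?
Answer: -30174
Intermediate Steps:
H(X, U) = 6 (H(X, U) = 9 - 3 = 6)
y(D, Y) = 6
T = 4 (T = -2 + 6 = 4)
p(z) = -20 (p(z) = ((5*z)/z)*(-4) = 5*(-4) = -20)
-14 + S*R(13, T*p(2)) = -14 + 29*(13*(4*(-20))) = -14 + 29*(13*(-80)) = -14 + 29*(-1040) = -14 - 30160 = -30174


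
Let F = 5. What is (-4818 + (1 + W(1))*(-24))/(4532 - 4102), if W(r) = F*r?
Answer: -2481/215 ≈ -11.540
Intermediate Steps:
W(r) = 5*r
(-4818 + (1 + W(1))*(-24))/(4532 - 4102) = (-4818 + (1 + 5*1)*(-24))/(4532 - 4102) = (-4818 + (1 + 5)*(-24))/430 = (-4818 + 6*(-24))*(1/430) = (-4818 - 144)*(1/430) = -4962*1/430 = -2481/215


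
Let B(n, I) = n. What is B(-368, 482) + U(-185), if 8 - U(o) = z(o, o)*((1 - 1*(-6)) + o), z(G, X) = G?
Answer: -33290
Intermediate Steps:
U(o) = 8 - o*(7 + o) (U(o) = 8 - o*((1 - 1*(-6)) + o) = 8 - o*((1 + 6) + o) = 8 - o*(7 + o))
B(-368, 482) + U(-185) = -368 + (8 - 1*(-185)² - 7*(-185)) = -368 + (8 - 1*34225 + 1295) = -368 + (8 - 34225 + 1295) = -368 - 32922 = -33290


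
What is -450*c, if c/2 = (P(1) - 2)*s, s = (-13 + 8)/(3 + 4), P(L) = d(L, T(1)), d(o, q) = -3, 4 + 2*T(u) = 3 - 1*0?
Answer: -22500/7 ≈ -3214.3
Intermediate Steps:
T(u) = -½ (T(u) = -2 + (3 - 1*0)/2 = -2 + (3 + 0)/2 = -2 + (½)*3 = -2 + 3/2 = -½)
P(L) = -3
s = -5/7 ≈ -0.71429
c = 50/7 (c = 2*((-3 - 2)*(-5/7)) = 2*(-5*(-5/7)) = 2*(25/7) = 50/7 ≈ 7.1429)
-450*c = -450*50/7 = -22500/7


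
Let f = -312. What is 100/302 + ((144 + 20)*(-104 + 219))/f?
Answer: -708065/11778 ≈ -60.118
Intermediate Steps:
100/302 + ((144 + 20)*(-104 + 219))/f = 100/302 + ((144 + 20)*(-104 + 219))/(-312) = 100*(1/302) + (164*115)*(-1/312) = 50/151 + 18860*(-1/312) = 50/151 - 4715/78 = -708065/11778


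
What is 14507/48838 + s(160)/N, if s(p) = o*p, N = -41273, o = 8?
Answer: 536234771/2015690774 ≈ 0.26603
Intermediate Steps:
s(p) = 8*p
14507/48838 + s(160)/N = 14507/48838 + (8*160)/(-41273) = 14507*(1/48838) + 1280*(-1/41273) = 14507/48838 - 1280/41273 = 536234771/2015690774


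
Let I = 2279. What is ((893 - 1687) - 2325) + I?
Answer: -840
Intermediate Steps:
((893 - 1687) - 2325) + I = ((893 - 1687) - 2325) + 2279 = (-794 - 2325) + 2279 = -3119 + 2279 = -840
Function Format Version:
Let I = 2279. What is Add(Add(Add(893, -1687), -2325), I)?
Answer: -840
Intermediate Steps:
Add(Add(Add(893, -1687), -2325), I) = Add(Add(Add(893, -1687), -2325), 2279) = Add(Add(-794, -2325), 2279) = Add(-3119, 2279) = -840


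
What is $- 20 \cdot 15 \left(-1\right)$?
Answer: $300$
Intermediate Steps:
$- 20 \cdot 15 \left(-1\right) = \left(-20\right) \left(-15\right) = 300$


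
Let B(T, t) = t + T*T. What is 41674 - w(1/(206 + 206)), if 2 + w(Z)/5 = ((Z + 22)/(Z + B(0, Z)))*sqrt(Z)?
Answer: 41684 - 45325*sqrt(103)/412 ≈ 40568.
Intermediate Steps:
B(T, t) = t + T**2
w(Z) = -10 + 5*(22 + Z)/(2*sqrt(Z)) (w(Z) = -10 + 5*(((Z + 22)/(Z + (Z + 0**2)))*sqrt(Z)) = -10 + 5*(((22 + Z)/(Z + (Z + 0)))*sqrt(Z)) = -10 + 5*(((22 + Z)/(Z + Z))*sqrt(Z)) = -10 + 5*(((22 + Z)/((2*Z)))*sqrt(Z)) = -10 + 5*(((22 + Z)*(1/(2*Z)))*sqrt(Z)) = -10 + 5*(((22 + Z)/(2*Z))*sqrt(Z)) = -10 + 5*((22 + Z)/(2*sqrt(Z))) = -10 + 5*(22 + Z)/(2*sqrt(Z)))
41674 - w(1/(206 + 206)) = 41674 - (-10 + 55/sqrt(1/(206 + 206)) + 5*sqrt(1/(206 + 206))/2) = 41674 - (-10 + 55/sqrt(1/412) + 5*sqrt(1/412)/2) = 41674 - (-10 + 55/1/sqrt(412) + 5*sqrt(1/412)/2) = 41674 - (-10 + 55*(2*sqrt(103)) + 5*(sqrt(103)/206)/2) = 41674 - (-10 + 110*sqrt(103) + 5*sqrt(103)/412) = 41674 - (-10 + 45325*sqrt(103)/412) = 41674 + (10 - 45325*sqrt(103)/412) = 41684 - 45325*sqrt(103)/412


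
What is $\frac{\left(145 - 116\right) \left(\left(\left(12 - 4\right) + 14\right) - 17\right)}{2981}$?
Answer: $\frac{145}{2981} \approx 0.048641$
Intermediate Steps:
$\frac{\left(145 - 116\right) \left(\left(\left(12 - 4\right) + 14\right) - 17\right)}{2981} = 29 \left(\left(8 + 14\right) - 17\right) \frac{1}{2981} = 29 \left(22 - 17\right) \frac{1}{2981} = 29 \cdot 5 \cdot \frac{1}{2981} = 145 \cdot \frac{1}{2981} = \frac{145}{2981}$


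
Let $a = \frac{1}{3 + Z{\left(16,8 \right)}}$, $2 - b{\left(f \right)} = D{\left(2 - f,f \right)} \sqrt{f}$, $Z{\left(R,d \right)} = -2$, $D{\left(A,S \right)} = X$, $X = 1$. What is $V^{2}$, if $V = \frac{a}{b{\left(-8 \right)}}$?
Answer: $\frac{i}{4 \left(- i + 2 \sqrt{2}\right)} \approx -0.027778 + 0.078567 i$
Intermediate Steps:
$D{\left(A,S \right)} = 1$
$b{\left(f \right)} = 2 - \sqrt{f}$ ($b{\left(f \right)} = 2 - 1 \sqrt{f} = 2 - \sqrt{f}$)
$a = 1$ ($a = \frac{1}{3 - 2} = 1^{-1} = 1$)
$V = \frac{1}{2 - 2 i \sqrt{2}}$ ($V = 1 \frac{1}{2 - \sqrt{-8}} = 1 \frac{1}{2 - 2 i \sqrt{2}} = \frac{1}{2 - 2 i \sqrt{2}} \approx 0.16667 + 0.2357 i$)
$V^{2} = \left(\frac{1}{6} + \frac{i \sqrt{2}}{6}\right)^{2}$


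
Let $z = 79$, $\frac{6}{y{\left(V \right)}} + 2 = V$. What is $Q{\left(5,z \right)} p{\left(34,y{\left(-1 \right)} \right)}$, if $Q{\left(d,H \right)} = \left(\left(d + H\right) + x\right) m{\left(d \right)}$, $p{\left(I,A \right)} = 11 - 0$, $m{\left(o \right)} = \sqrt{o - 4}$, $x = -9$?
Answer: $825$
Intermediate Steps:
$y{\left(V \right)} = \frac{6}{-2 + V}$
$m{\left(o \right)} = \sqrt{-4 + o}$
$p{\left(I,A \right)} = 11$ ($p{\left(I,A \right)} = 11 + 0 = 11$)
$Q{\left(d,H \right)} = \sqrt{-4 + d} \left(-9 + H + d\right)$ ($Q{\left(d,H \right)} = \left(\left(d + H\right) - 9\right) \sqrt{-4 + d} = \left(\left(H + d\right) - 9\right) \sqrt{-4 + d} = \left(-9 + H + d\right) \sqrt{-4 + d} = \sqrt{-4 + d} \left(-9 + H + d\right)$)
$Q{\left(5,z \right)} p{\left(34,y{\left(-1 \right)} \right)} = \sqrt{-4 + 5} \left(-9 + 79 + 5\right) 11 = \sqrt{1} \cdot 75 \cdot 11 = 1 \cdot 75 \cdot 11 = 75 \cdot 11 = 825$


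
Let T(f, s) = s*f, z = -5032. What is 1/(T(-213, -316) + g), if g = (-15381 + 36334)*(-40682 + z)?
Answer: -1/957778134 ≈ -1.0441e-9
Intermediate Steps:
T(f, s) = f*s
g = -957845442 (g = (-15381 + 36334)*(-40682 - 5032) = 20953*(-45714) = -957845442)
1/(T(-213, -316) + g) = 1/(-213*(-316) - 957845442) = 1/(67308 - 957845442) = 1/(-957778134) = -1/957778134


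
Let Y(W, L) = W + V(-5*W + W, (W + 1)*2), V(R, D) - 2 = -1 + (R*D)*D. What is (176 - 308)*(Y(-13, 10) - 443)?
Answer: -3893604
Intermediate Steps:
V(R, D) = 1 + R*D**2 (V(R, D) = 2 + (-1 + (R*D)*D) = 2 + (-1 + (D*R)*D) = 2 + (-1 + R*D**2) = 1 + R*D**2)
Y(W, L) = 1 + W - 4*W*(2 + 2*W)**2 (Y(W, L) = W + (1 + (-5*W + W)*((W + 1)*2)**2) = W + (1 + (-4*W)*((1 + W)*2)**2) = W + (1 + (-4*W)*(2 + 2*W)**2) = W + (1 - 4*W*(2 + 2*W)**2) = 1 + W - 4*W*(2 + 2*W)**2)
(176 - 308)*(Y(-13, 10) - 443) = (176 - 308)*((1 - 13 - 16*(-13)*(1 - 13)**2) - 443) = -132*((1 - 13 - 16*(-13)*(-12)**2) - 443) = -132*((1 - 13 - 16*(-13)*144) - 443) = -132*((1 - 13 + 29952) - 443) = -132*(29940 - 443) = -132*29497 = -3893604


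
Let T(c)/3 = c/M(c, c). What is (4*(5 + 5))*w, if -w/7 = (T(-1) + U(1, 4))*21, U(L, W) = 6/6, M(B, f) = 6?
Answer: -2940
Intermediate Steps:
T(c) = c/2 (T(c) = 3*(c/6) = c/2)
U(L, W) = 1 (U(L, W) = 6*(⅙) = 1)
w = -147/2 (w = -7*((½)*(-1) + 1)*21 = -7*(-½ + 1)*21 = -7*21/2 = -147/2 ≈ -73.500)
(4*(5 + 5))*w = (4*(5 + 5))*(-147/2) = (4*10)*(-147/2) = 40*(-147/2) = -2940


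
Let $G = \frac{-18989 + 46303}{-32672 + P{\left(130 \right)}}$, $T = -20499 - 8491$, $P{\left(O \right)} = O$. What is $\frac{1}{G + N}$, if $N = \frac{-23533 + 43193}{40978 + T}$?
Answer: $\frac{48764187}{39041936} \approx 1.249$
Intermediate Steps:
$T = -28990$
$G = - \frac{13657}{16271}$ ($G = \frac{-18989 + 46303}{-32672 + 130} = \frac{27314}{-32542} = 27314 \left(- \frac{1}{32542}\right) = - \frac{13657}{16271} \approx -0.83935$)
$N = \frac{4915}{2997}$ ($N = \frac{-23533 + 43193}{40978 - 28990} = \frac{19660}{11988} = 19660 \cdot \frac{1}{11988} = \frac{4915}{2997} \approx 1.64$)
$\frac{1}{G + N} = \frac{1}{- \frac{13657}{16271} + \frac{4915}{2997}} = \frac{1}{\frac{39041936}{48764187}} = \frac{48764187}{39041936}$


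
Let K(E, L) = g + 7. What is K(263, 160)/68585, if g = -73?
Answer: -6/6235 ≈ -0.00096231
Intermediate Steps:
K(E, L) = -66 (K(E, L) = -73 + 7 = -66)
K(263, 160)/68585 = -66/68585 = -66*1/68585 = -6/6235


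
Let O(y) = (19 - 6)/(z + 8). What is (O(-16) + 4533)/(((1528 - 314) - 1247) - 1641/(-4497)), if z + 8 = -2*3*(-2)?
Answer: -81559091/587040 ≈ -138.93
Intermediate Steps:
z = 4 (z = -8 - 2*3*(-2) = -8 - 6*(-2) = -8 + 12 = 4)
O(y) = 13/12 (O(y) = (19 - 6)/(4 + 8) = 13/12)
(O(-16) + 4533)/(((1528 - 314) - 1247) - 1641/(-4497)) = (13/12 + 4533)/(((1528 - 314) - 1247) - 1641/(-4497)) = 54409/(12*((1214 - 1247) - 1641*(-1/4497))) = 54409/(12*(-33 + 547/1499)) = 54409/(12*(-48920/1499)) = (54409/12)*(-1499/48920) = -81559091/587040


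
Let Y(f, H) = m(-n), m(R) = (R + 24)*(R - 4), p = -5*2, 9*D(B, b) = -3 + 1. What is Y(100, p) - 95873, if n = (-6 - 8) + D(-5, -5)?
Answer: -7734065/81 ≈ -95482.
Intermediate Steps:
D(B, b) = -2/9 (D(B, b) = (-3 + 1)/9 = (1/9)*(-2) = -2/9)
n = -128/9 (n = (-6 - 8) - 2/9 = -14 - 2/9 = -128/9 ≈ -14.222)
p = -10
m(R) = (-4 + R)*(24 + R) (m(R) = (24 + R)*(-4 + R) = (-4 + R)*(24 + R))
Y(f, H) = 31648/81 (Y(f, H) = -96 + (-1*(-128/9))**2 + 20*(-1*(-128/9)) = -96 + (128/9)**2 + 20*(128/9) = -96 + 16384/81 + 2560/9 = 31648/81)
Y(100, p) - 95873 = 31648/81 - 95873 = -7734065/81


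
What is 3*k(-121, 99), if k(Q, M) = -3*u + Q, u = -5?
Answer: -318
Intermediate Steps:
k(Q, M) = 15 + Q (k(Q, M) = -3*(-5) + Q = 15 + Q)
3*k(-121, 99) = 3*(15 - 121) = 3*(-106) = -318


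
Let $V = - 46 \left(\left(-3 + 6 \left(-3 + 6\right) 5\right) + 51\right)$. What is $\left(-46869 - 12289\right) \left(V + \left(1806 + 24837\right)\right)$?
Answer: $-1200611610$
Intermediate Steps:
$V = -6348$ ($V = - 46 \left(\left(-3 + 6 \cdot 3 \cdot 5\right) + 51\right) = - 46 \left(\left(-3 + 18 \cdot 5\right) + 51\right) = - 46 \left(\left(-3 + 90\right) + 51\right) = - 46 \left(87 + 51\right) = \left(-46\right) 138 = -6348$)
$\left(-46869 - 12289\right) \left(V + \left(1806 + 24837\right)\right) = \left(-46869 - 12289\right) \left(-6348 + \left(1806 + 24837\right)\right) = - 59158 \left(-6348 + 26643\right) = \left(-59158\right) 20295 = -1200611610$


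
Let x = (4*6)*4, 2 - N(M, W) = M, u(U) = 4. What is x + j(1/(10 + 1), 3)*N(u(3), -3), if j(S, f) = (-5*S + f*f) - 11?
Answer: 1110/11 ≈ 100.91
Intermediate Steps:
j(S, f) = -11 + f**2 - 5*S (j(S, f) = (-5*S + f**2) - 11 = (f**2 - 5*S) - 11 = -11 + f**2 - 5*S)
N(M, W) = 2 - M
x = 96 (x = 24*4 = 96)
x + j(1/(10 + 1), 3)*N(u(3), -3) = 96 + (-11 + 3**2 - 5/(10 + 1))*(2 - 1*4) = 96 + (-11 + 9 - 5/11)*(2 - 4) = 96 + (-11 + 9 - 5*1/11)*(-2) = 96 + (-11 + 9 - 5/11)*(-2) = 96 - 27/11*(-2) = 96 + 54/11 = 1110/11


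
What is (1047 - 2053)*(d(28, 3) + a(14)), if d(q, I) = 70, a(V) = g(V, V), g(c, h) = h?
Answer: -84504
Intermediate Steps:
a(V) = V
(1047 - 2053)*(d(28, 3) + a(14)) = (1047 - 2053)*(70 + 14) = -1006*84 = -84504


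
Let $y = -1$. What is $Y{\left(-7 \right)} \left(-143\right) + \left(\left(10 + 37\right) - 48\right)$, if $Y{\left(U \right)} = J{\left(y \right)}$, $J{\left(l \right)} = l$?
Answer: $142$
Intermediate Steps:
$Y{\left(U \right)} = -1$
$Y{\left(-7 \right)} \left(-143\right) + \left(\left(10 + 37\right) - 48\right) = \left(-1\right) \left(-143\right) + \left(\left(10 + 37\right) - 48\right) = 143 + \left(47 - 48\right) = 143 - 1 = 142$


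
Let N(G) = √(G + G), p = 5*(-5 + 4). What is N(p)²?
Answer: -10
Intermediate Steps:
p = -5 (p = 5*(-1) = -5)
N(G) = √2*√G (N(G) = √(2*G) = √2*√G)
N(p)² = (√2*√(-5))² = (√2*(I*√5))² = (I*√10)² = -10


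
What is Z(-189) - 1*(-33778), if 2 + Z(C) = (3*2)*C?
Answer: 32642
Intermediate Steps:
Z(C) = -2 + 6*C (Z(C) = -2 + (3*2)*C = -2 + 6*C)
Z(-189) - 1*(-33778) = (-2 + 6*(-189)) - 1*(-33778) = (-2 - 1134) + 33778 = -1136 + 33778 = 32642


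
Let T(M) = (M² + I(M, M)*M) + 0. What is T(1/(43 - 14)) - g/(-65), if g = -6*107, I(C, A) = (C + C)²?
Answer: -15655593/1585285 ≈ -9.8756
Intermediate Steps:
I(C, A) = 4*C² (I(C, A) = (2*C)² = 4*C²)
T(M) = M² + 4*M³ (T(M) = (M² + (4*M²)*M) + 0 = (M² + 4*M³) + 0 = M² + 4*M³)
g = -642
T(1/(43 - 14)) - g/(-65) = (1/(43 - 14))²*(1 + 4/(43 - 14)) - (-642)/(-65) = (1/29)²*(1 + 4/29) - (-642)*(-1)/65 = (1/29)²*(1 + 4*(1/29)) - 1*642/65 = (1 + 4/29)/841 - 642/65 = (1/841)*(33/29) - 642/65 = 33/24389 - 642/65 = -15655593/1585285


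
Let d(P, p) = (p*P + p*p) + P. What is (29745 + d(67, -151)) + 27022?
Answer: 69518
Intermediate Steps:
d(P, p) = P + p² + P*p (d(P, p) = (P*p + p²) + P = (p² + P*p) + P = P + p² + P*p)
(29745 + d(67, -151)) + 27022 = (29745 + (67 + (-151)² + 67*(-151))) + 27022 = (29745 + (67 + 22801 - 10117)) + 27022 = (29745 + 12751) + 27022 = 42496 + 27022 = 69518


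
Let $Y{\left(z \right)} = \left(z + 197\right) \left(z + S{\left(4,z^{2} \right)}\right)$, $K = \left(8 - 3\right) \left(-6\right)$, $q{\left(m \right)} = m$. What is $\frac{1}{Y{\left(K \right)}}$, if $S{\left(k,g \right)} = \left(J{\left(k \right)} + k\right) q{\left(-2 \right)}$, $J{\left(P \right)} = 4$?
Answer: $- \frac{1}{7682} \approx -0.00013017$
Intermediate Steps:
$S{\left(k,g \right)} = -8 - 2 k$ ($S{\left(k,g \right)} = \left(4 + k\right) \left(-2\right) = -8 - 2 k$)
$K = -30$ ($K = 5 \left(-6\right) = -30$)
$Y{\left(z \right)} = \left(-16 + z\right) \left(197 + z\right)$ ($Y{\left(z \right)} = \left(z + 197\right) \left(z - 16\right) = \left(197 + z\right) \left(z - 16\right) = \left(197 + z\right) \left(-16 + z\right) = \left(-16 + z\right) \left(197 + z\right)$)
$\frac{1}{Y{\left(K \right)}} = \frac{1}{-3152 + \left(-30\right)^{2} + 181 \left(-30\right)} = \frac{1}{-3152 + 900 - 5430} = \frac{1}{-7682} = - \frac{1}{7682}$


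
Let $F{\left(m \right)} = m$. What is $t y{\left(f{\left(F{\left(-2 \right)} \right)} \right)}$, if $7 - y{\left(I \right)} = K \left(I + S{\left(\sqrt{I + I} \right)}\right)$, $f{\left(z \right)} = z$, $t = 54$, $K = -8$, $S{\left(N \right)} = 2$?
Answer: $378$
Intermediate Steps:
$y{\left(I \right)} = 23 + 8 I$ ($y{\left(I \right)} = 7 - - 8 \left(I + 2\right) = 7 - - 8 \left(2 + I\right) = 7 - \left(-16 - 8 I\right) = 7 + \left(16 + 8 I\right) = 23 + 8 I$)
$t y{\left(f{\left(F{\left(-2 \right)} \right)} \right)} = 54 \left(23 + 8 \left(-2\right)\right) = 54 \left(23 - 16\right) = 54 \cdot 7 = 378$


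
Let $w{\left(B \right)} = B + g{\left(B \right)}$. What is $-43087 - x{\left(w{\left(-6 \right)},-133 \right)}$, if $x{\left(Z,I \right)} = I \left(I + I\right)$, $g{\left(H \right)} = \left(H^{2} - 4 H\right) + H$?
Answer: $-78465$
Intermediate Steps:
$g{\left(H \right)} = H^{2} - 3 H$
$w{\left(B \right)} = B + B \left(-3 + B\right)$
$x{\left(Z,I \right)} = 2 I^{2}$ ($x{\left(Z,I \right)} = I 2 I = 2 I^{2}$)
$-43087 - x{\left(w{\left(-6 \right)},-133 \right)} = -43087 - 2 \left(-133\right)^{2} = -43087 - 2 \cdot 17689 = -43087 - 35378 = -78465$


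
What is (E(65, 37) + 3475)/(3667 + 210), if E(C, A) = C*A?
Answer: 5880/3877 ≈ 1.5166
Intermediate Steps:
E(C, A) = A*C
(E(65, 37) + 3475)/(3667 + 210) = (37*65 + 3475)/(3667 + 210) = (2405 + 3475)/3877 = 5880*(1/3877) = 5880/3877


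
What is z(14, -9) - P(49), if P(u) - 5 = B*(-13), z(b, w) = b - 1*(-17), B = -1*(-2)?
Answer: 52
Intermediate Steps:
B = 2
z(b, w) = 17 + b (z(b, w) = b + 17 = 17 + b)
P(u) = -21 (P(u) = 5 + 2*(-13) = 5 - 26 = -21)
z(14, -9) - P(49) = (17 + 14) - 1*(-21) = 31 + 21 = 52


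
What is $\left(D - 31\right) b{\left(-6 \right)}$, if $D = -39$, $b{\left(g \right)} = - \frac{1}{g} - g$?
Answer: $- \frac{1295}{3} \approx -431.67$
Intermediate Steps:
$b{\left(g \right)} = - g - \frac{1}{g}$
$\left(D - 31\right) b{\left(-6 \right)} = \left(-39 - 31\right) \left(\left(-1\right) \left(-6\right) - \frac{1}{-6}\right) = - 70 \left(6 - - \frac{1}{6}\right) = - 70 \left(6 + \frac{1}{6}\right) = \left(-70\right) \frac{37}{6} = - \frac{1295}{3}$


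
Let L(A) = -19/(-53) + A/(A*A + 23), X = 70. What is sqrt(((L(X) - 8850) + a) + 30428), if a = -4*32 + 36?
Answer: sqrt(162529427723071)/86973 ≈ 146.58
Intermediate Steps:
a = -92 (a = -128 + 36 = -92)
L(A) = 19/53 + A/(23 + A**2) (L(A) = -19*(-1/53) + A/(A**2 + 23) = 19/53 + A/(23 + A**2))
sqrt(((L(X) - 8850) + a) + 30428) = sqrt((((437 + 19*70**2 + 53*70)/(53*(23 + 70**2)) - 8850) - 92) + 30428) = sqrt((((437 + 19*4900 + 3710)/(53*(23 + 4900)) - 8850) - 92) + 30428) = sqrt((((1/53)*(437 + 93100 + 3710)/4923 - 8850) - 92) + 30428) = sqrt((((1/53)*(1/4923)*97247 - 8850) - 92) + 30428) = sqrt(((97247/260919 - 8850) - 92) + 30428) = sqrt((-2309035903/260919 - 92) + 30428) = sqrt(-2333040451/260919 + 30428) = sqrt(5606202881/260919) = sqrt(162529427723071)/86973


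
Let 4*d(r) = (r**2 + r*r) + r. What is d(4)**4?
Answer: 6561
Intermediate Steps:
d(r) = r**2/2 + r/4 (d(r) = ((r**2 + r*r) + r)/4 = ((r**2 + r**2) + r)/4 = (2*r**2 + r)/4 = (r + 2*r**2)/4 = r**2/2 + r/4)
d(4)**4 = ((1/4)*4*(1 + 2*4))**4 = ((1/4)*4*(1 + 8))**4 = ((1/4)*4*9)**4 = 9**4 = 6561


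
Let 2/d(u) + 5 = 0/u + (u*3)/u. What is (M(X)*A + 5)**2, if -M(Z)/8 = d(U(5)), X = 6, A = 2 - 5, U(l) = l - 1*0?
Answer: 361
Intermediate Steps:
U(l) = l (U(l) = l + 0 = l)
A = -3
d(u) = -1 (d(u) = 2/(-5 + (0/u + (u*3)/u)) = 2/(-5 + (0 + (3*u)/u)) = 2/(-5 + (0 + 3)) = 2/(-5 + 3) = 2/(-2) = 2*(-1/2) = -1)
M(Z) = 8 (M(Z) = -8*(-1) = 8)
(M(X)*A + 5)**2 = (8*(-3) + 5)**2 = (-24 + 5)**2 = (-19)**2 = 361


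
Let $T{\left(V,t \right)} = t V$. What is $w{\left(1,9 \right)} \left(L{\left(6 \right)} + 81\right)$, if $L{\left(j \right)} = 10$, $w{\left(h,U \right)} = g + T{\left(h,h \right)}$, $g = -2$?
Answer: $-91$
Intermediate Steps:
$T{\left(V,t \right)} = V t$
$w{\left(h,U \right)} = -2 + h^{2}$ ($w{\left(h,U \right)} = -2 + h h = -2 + h^{2}$)
$w{\left(1,9 \right)} \left(L{\left(6 \right)} + 81\right) = \left(-2 + 1^{2}\right) \left(10 + 81\right) = \left(-2 + 1\right) 91 = \left(-1\right) 91 = -91$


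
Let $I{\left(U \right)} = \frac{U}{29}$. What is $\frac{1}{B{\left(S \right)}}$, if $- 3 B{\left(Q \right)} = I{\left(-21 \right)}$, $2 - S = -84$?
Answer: $\frac{29}{7} \approx 4.1429$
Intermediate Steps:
$S = 86$ ($S = 2 - -84 = 2 + 84 = 86$)
$I{\left(U \right)} = \frac{U}{29}$ ($I{\left(U \right)} = U \frac{1}{29} = \frac{U}{29}$)
$B{\left(Q \right)} = \frac{7}{29}$ ($B{\left(Q \right)} = - \frac{\frac{1}{29} \left(-21\right)}{3} = \left(- \frac{1}{3}\right) \left(- \frac{21}{29}\right) = \frac{7}{29}$)
$\frac{1}{B{\left(S \right)}} = \frac{1}{\frac{7}{29}} = \frac{29}{7}$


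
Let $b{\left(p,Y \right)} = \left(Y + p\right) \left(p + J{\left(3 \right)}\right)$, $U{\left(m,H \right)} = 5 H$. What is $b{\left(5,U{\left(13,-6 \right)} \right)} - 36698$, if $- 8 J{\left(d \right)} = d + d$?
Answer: $- \frac{147217}{4} \approx -36804.0$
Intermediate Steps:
$J{\left(d \right)} = - \frac{d}{4}$ ($J{\left(d \right)} = - \frac{d + d}{8} = - \frac{2 d}{8} = - \frac{d}{4}$)
$b{\left(p,Y \right)} = \left(- \frac{3}{4} + p\right) \left(Y + p\right)$ ($b{\left(p,Y \right)} = \left(Y + p\right) \left(p - \frac{3}{4}\right) = \left(Y + p\right) \left(- \frac{3}{4} + p\right) = \left(- \frac{3}{4} + p\right) \left(Y + p\right)$)
$b{\left(5,U{\left(13,-6 \right)} \right)} - 36698 = \left(5^{2} - \frac{3 \cdot 5 \left(-6\right)}{4} - \frac{15}{4} + 5 \left(-6\right) 5\right) - 36698 = \left(25 - - \frac{45}{2} - \frac{15}{4} - 150\right) - 36698 = \left(25 + \frac{45}{2} - \frac{15}{4} - 150\right) - 36698 = - \frac{425}{4} - 36698 = - \frac{147217}{4}$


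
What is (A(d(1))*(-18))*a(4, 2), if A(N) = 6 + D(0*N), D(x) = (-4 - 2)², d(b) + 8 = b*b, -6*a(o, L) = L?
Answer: 252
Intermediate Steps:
a(o, L) = -L/6
d(b) = -8 + b² (d(b) = -8 + b*b = -8 + b²)
D(x) = 36 (D(x) = (-6)² = 36)
A(N) = 42 (A(N) = 6 + 36 = 42)
(A(d(1))*(-18))*a(4, 2) = (42*(-18))*(-⅙*2) = -756*(-⅓) = 252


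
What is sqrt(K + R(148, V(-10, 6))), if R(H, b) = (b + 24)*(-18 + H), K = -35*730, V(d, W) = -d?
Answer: I*sqrt(21130) ≈ 145.36*I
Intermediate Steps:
K = -25550
R(H, b) = (-18 + H)*(24 + b) (R(H, b) = (24 + b)*(-18 + H) = (-18 + H)*(24 + b))
sqrt(K + R(148, V(-10, 6))) = sqrt(-25550 + (-432 - (-18)*(-10) + 24*148 + 148*(-1*(-10)))) = sqrt(-25550 + (-432 - 18*10 + 3552 + 148*10)) = sqrt(-25550 + (-432 - 180 + 3552 + 1480)) = sqrt(-25550 + 4420) = sqrt(-21130) = I*sqrt(21130)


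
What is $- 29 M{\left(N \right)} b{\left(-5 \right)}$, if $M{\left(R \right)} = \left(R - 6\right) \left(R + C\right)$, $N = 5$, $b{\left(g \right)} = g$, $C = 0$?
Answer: $-725$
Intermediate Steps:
$M{\left(R \right)} = R \left(-6 + R\right)$ ($M{\left(R \right)} = \left(R - 6\right) \left(R + 0\right) = \left(-6 + R\right) R = R \left(-6 + R\right)$)
$- 29 M{\left(N \right)} b{\left(-5 \right)} = - 29 \cdot 5 \left(-6 + 5\right) \left(-5\right) = - 29 \cdot 5 \left(-1\right) \left(-5\right) = \left(-29\right) \left(-5\right) \left(-5\right) = 145 \left(-5\right) = -725$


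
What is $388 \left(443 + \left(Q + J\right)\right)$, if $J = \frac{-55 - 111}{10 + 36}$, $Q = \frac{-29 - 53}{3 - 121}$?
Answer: $\frac{231712436}{1357} \approx 1.7075 \cdot 10^{5}$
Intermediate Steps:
$Q = \frac{41}{59}$ ($Q = - \frac{82}{-118} = \left(-82\right) \left(- \frac{1}{118}\right) = \frac{41}{59} \approx 0.69491$)
$J = - \frac{83}{23}$ ($J = - \frac{166}{46} = \left(-166\right) \frac{1}{46} = - \frac{83}{23} \approx -3.6087$)
$388 \left(443 + \left(Q + J\right)\right) = 388 \left(443 + \left(\frac{41}{59} - \frac{83}{23}\right)\right) = 388 \left(443 - \frac{3954}{1357}\right) = 388 \cdot \frac{597197}{1357} = \frac{231712436}{1357}$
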